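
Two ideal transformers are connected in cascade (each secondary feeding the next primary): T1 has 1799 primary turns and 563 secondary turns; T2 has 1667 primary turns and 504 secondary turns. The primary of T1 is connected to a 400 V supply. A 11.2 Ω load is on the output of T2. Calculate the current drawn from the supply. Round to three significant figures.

Secondary of T1: V = 400.00 × 563/1799 = 125.18 V.
Secondary of T2: V = 125.18 × 504/1667 = 37.847 V.
I_load = 37.847/11.2 = 3.3792 A, so P_out = 37.847 × 3.3792 = 127.89 W.
All ideal ⇒ P_in = P_out, so I_supply = 127.89/400 = 0.320 A.

I_supply ≈ 0.320 A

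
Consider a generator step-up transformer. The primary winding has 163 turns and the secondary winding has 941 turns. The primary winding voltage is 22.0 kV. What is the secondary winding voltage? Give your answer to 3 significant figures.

V_s/V_p = N_s/N_p, so V_s = 22000 × 941/163 = 127000 V.

V_s ≈ 127000 V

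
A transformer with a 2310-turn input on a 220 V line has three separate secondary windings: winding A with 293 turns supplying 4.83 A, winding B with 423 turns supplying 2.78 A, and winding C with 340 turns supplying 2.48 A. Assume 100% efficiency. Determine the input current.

V_A = 220 × 293/2310 = 27.905 V; V_B = 220 × 423/2310 = 40.286 V; V_C = 220 × 340/2310 = 32.381 V.
P_out = V_A I_A + V_B I_B + V_C I_C = 27.905×4.83 + 40.286×2.78 + 32.381×2.48 = 134.78 + 111.99 + 80.305 = 327.08 W.
Ideal ⇒ P_in = P_out, so I_in = P_out/V_in = 327.08/220 = 1.49 A.

I_in ≈ 1.49 A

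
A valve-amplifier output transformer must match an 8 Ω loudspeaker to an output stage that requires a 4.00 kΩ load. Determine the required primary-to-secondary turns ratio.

Z_p/Z_s = (N_p/N_s)², so N_p/N_s = √(4000/8) = √500 = 22.4.

N_p/N_s ≈ 22.4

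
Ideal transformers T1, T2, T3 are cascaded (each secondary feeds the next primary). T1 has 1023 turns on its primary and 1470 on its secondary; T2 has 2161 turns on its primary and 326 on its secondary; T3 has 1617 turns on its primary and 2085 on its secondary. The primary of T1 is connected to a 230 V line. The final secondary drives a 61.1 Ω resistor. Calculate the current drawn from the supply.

I_supply ≈ 0.294 A

After T1: V = 230.00 × 1470/1023 = 330.50 V.
After T2: V = 330.50 × 326/2161 = 49.858 V.
After T3: V = 49.858 × 2085/1617 = 64.288 V.
I_load = 64.288/61.1 = 1.0522 A, so P_out = 64.288 × 1.0522 = 67.642 W.
All ideal ⇒ P_in = P_out, so I_supply = 67.642/230 = 0.294 A.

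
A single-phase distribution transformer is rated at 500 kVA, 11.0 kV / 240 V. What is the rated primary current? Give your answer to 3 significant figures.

I_p = S/V_p = 500000/11000 = 45.5 A.

I_p ≈ 45.5 A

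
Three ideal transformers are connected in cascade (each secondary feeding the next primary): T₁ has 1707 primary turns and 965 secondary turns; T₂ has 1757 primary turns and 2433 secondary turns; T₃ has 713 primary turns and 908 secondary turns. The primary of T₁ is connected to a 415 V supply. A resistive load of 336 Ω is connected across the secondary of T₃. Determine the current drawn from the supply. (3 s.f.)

Secondary of T₁: V = 415.00 × 965/1707 = 234.61 V.
Secondary of T₂: V = 234.61 × 2433/1757 = 324.87 V.
Secondary of T₃: V = 324.87 × 908/713 = 413.72 V.
I_load = 413.72/336 = 1.2313 A, so P_out = 413.72 × 1.2313 = 509.42 W.
All ideal ⇒ P_in = P_out, so I_supply = 509.42/415 = 1.23 A.

I_supply ≈ 1.23 A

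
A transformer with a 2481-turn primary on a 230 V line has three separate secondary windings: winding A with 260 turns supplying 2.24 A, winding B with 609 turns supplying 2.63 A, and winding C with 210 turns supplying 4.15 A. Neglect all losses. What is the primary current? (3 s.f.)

V_A = 230 × 260/2481 = 24.103 V; V_B = 230 × 609/2481 = 56.457 V; V_C = 230 × 210/2481 = 19.468 V.
P_out = V_A I_A + V_B I_B + V_C I_C = 24.103×2.24 + 56.457×2.63 + 19.468×4.15 = 53.991 + 148.48 + 80.792 = 283.27 W.
Ideal ⇒ P_in = P_out, so I_p = P_out/V_p = 283.27/230 = 1.23 A.

I_p ≈ 1.23 A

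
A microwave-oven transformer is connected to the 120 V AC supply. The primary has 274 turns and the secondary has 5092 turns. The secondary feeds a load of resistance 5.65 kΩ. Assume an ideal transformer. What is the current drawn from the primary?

I_p ≈ 7.34 A

V_s = V_p × N_s/N_p = 120 × 5092/274 = 2230.1 V.
I_s = V_s/R = 2230.1/5650 = 0.39470 A.
For an ideal transformer I_p N_p = I_s N_s, so I_p = 0.39470 × 5092/274 = 7.34 A.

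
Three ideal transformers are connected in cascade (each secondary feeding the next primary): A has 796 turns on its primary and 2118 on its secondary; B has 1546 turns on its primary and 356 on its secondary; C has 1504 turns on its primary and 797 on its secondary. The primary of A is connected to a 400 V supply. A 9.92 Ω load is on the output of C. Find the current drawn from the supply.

I_supply ≈ 4.25 A

Secondary of A: V = 400.00 × 2118/796 = 1064.3 V.
Secondary of B: V = 1064.3 × 356/1546 = 245.08 V.
Secondary of C: V = 245.08 × 797/1504 = 129.87 V.
I_load = 129.87/9.92 = 13.092 A, so P_out = 129.87 × 13.092 = 1700.3 W.
All ideal ⇒ P_in = P_out, so I_supply = 1700.3/400 = 4.25 A.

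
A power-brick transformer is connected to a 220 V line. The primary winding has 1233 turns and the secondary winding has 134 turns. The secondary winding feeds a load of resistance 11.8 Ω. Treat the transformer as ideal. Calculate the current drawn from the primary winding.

I_p ≈ 0.220 A

V_s = V_p × N_s/N_p = 220 × 134/1233 = 23.909 V.
I_s = V_s/R = 23.909/11.8 = 2.0262 A.
For an ideal transformer I_p N_p = I_s N_s, so I_p = 2.0262 × 134/1233 = 0.220 A.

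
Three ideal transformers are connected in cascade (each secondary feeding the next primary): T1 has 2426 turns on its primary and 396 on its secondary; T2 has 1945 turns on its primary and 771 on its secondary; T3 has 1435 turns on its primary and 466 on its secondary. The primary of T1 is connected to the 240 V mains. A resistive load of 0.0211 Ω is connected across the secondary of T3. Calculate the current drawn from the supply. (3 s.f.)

Secondary of T1: V = 240.00 × 396/2426 = 39.176 V.
Secondary of T2: V = 39.176 × 771/1945 = 15.529 V.
Secondary of T3: V = 15.529 × 466/1435 = 5.0429 V.
I_load = 5.0429/0.0211 = 239.00 A, so P_out = 5.0429 × 239.00 = 1205.3 W.
All ideal ⇒ P_in = P_out, so I_supply = 1205.3/240 = 5.02 A.

I_supply ≈ 5.02 A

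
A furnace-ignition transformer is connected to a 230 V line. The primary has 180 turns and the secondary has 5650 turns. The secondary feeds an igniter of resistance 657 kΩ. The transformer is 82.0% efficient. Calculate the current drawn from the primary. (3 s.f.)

V_s = 230 × 5650/180 = 7219.4 V.
I_s = V_s/R = 7219.4/657000 = 0.010988 A.
P_out = V_s I_s = 7219.4 × 0.010988 = 79.331 W.
P_in = P_out/η = 79.331/0.820 = 96.745 W.
I_p = P_in/V_p = 96.745/230 = 0.421 A.

I_p ≈ 0.421 A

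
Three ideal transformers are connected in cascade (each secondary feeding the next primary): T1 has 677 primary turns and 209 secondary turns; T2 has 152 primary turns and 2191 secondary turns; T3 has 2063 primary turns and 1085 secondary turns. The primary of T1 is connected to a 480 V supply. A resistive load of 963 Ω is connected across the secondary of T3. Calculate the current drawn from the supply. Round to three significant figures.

Secondary of T1: V = 480.00 × 209/677 = 148.18 V.
Secondary of T2: V = 148.18 × 2191/152 = 2136.0 V.
Secondary of T3: V = 2136.0 × 1085/2063 = 1123.4 V.
I_load = 1123.4/963 = 1.1665 A, so P_out = 1123.4 × 1.1665 = 1310.5 W.
All ideal ⇒ P_in = P_out, so I_supply = 1310.5/480 = 2.73 A.

I_supply ≈ 2.73 A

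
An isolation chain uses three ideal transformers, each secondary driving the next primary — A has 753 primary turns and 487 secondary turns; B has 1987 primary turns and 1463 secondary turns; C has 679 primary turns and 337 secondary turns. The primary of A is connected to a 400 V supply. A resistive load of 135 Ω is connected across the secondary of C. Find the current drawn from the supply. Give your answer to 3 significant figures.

I_supply ≈ 0.166 A

Secondary of A: V = 400.00 × 487/753 = 258.70 V.
Secondary of B: V = 258.70 × 1463/1987 = 190.48 V.
Secondary of C: V = 190.48 × 337/679 = 94.537 V.
I_load = 94.537/135 = 0.70027 A, so P_out = 94.537 × 0.70027 = 66.201 W.
All ideal ⇒ P_in = P_out, so I_supply = 66.201/400 = 0.166 A.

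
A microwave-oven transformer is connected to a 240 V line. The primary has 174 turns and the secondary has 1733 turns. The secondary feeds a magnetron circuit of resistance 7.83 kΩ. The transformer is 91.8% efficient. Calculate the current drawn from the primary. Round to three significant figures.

I_p ≈ 3.31 A

V_s = 240 × 1733/174 = 2390.3 V.
I_s = V_s/R = 2390.3/7830 = 0.30528 A.
P_out = V_s I_s = 2390.3 × 0.30528 = 729.73 W.
P_in = P_out/η = 729.73/0.918 = 794.91 W.
I_p = P_in/V_p = 794.91/240 = 3.31 A.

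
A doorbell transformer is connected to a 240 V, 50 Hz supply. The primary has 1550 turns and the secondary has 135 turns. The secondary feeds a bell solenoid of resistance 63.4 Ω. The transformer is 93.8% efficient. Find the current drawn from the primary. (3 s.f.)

V_s = 240 × 135/1550 = 20.903 V.
I_s = V_s/R = 20.903/63.4 = 0.32970 A.
P_out = V_s I_s = 20.903 × 0.32970 = 6.8919 W.
P_in = P_out/η = 6.8919/0.938 = 7.3474 W.
I_p = P_in/V_p = 7.3474/240 = 0.0306 A.

I_p ≈ 0.0306 A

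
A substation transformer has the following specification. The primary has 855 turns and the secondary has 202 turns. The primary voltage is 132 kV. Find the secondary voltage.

V_s ≈ 31200 V

V_s/V_p = N_s/N_p, so V_s = 132000 × 202/855 = 31200 V.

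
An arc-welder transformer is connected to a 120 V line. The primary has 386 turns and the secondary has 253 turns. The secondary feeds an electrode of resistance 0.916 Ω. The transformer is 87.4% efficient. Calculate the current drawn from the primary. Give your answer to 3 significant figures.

I_p ≈ 64.4 A

V_s = 120 × 253/386 = 78.653 V.
I_s = V_s/R = 78.653/0.916 = 85.866 A.
P_out = V_s I_s = 78.653 × 85.866 = 6753.6 W.
P_in = P_out/η = 6753.6/0.874 = 7727.2 W.
I_p = P_in/V_p = 7727.2/120 = 64.4 A.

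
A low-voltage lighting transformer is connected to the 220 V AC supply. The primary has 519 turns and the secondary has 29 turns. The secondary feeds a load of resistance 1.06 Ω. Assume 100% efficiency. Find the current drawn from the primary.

V_s = V_p × N_s/N_p = 220 × 29/519 = 12.293 V.
I_s = V_s/R = 12.293/1.06 = 11.597 A.
For an ideal transformer I_p N_p = I_s N_s, so I_p = 11.597 × 29/519 = 0.648 A.

I_p ≈ 0.648 A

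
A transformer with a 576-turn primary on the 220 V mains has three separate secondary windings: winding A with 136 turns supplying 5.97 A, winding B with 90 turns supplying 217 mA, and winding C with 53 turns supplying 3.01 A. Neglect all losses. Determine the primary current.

I_p ≈ 1.72 A

V_A = 220 × 136/576 = 51.944 V; V_B = 220 × 90/576 = 34.375 V; V_C = 220 × 53/576 = 20.243 V.
P_out = V_A I_A + V_B I_B + V_C I_C = 51.944×5.97 + 34.375×0.217 + 20.243×3.01 = 310.11 + 7.4594 + 60.932 = 378.50 W.
Ideal ⇒ P_in = P_out, so I_p = P_out/V_p = 378.50/220 = 1.72 A.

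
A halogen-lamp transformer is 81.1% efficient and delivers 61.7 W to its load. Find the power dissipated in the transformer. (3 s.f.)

P_loss ≈ 14.4 W

P_in = P_out/η = 61.7/0.811 = 76.0789 W.
P_loss = P_in − P_out = 76.0789 − 61.7 = 14.4 W.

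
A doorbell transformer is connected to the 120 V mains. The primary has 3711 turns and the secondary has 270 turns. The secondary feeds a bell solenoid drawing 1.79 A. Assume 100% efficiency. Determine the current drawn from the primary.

For an ideal transformer I_p N_p = I_s N_s, so I_p = 1.79 × 270/3711 = 0.130 A.

I_p ≈ 0.130 A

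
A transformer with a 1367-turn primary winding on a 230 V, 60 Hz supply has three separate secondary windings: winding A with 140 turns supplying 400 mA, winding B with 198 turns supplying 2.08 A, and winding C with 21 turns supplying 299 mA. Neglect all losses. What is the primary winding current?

I_p ≈ 0.347 A

V_A = 230 × 140/1367 = 23.555 V; V_B = 230 × 198/1367 = 33.314 V; V_C = 230 × 21/1367 = 3.5333 V.
P_out = V_A I_A + V_B I_B + V_C I_C = 23.555×0.400 + 33.314×2.08 + 3.5333×0.299 = 9.4221 + 69.293 + 1.0565 = 79.771 W.
Ideal ⇒ P_in = P_out, so I_p = P_out/V_p = 79.771/230 = 0.347 A.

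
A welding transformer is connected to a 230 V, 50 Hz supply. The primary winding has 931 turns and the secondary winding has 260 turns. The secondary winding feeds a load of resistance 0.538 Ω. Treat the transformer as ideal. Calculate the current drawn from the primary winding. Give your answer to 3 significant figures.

V_s = V_p × N_s/N_p = 230 × 260/931 = 64.232 V.
I_s = V_s/R = 64.232/0.538 = 119.39 A.
For an ideal transformer I_p N_p = I_s N_s, so I_p = 119.39 × 260/931 = 33.3 A.

I_p ≈ 33.3 A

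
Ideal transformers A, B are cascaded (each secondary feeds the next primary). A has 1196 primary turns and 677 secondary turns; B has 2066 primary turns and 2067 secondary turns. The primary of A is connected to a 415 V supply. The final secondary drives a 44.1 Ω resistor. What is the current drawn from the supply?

Secondary of A: V = 415.00 × 677/1196 = 234.91 V.
Secondary of B: V = 234.91 × 2067/2066 = 235.03 V.
I_load = 235.03/44.1 = 5.3294 A, so P_out = 235.03 × 5.3294 = 1252.5 W.
All ideal ⇒ P_in = P_out, so I_supply = 1252.5/415 = 3.02 A.

I_supply ≈ 3.02 A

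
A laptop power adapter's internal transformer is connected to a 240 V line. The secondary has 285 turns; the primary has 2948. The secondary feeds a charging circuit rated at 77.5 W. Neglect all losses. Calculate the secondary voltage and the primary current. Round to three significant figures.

V_s ≈ 23.2 V, I_p ≈ 0.323 A

V_s = V_p × N_s/N_p = 240 × 285/2948 = 23.202 V.
I_s = P/V_s = 77.5/23.202 = 3.3402 A.
I_p = I_s × N_s/N_p = 3.3402 × 285/2948 = 0.323 A.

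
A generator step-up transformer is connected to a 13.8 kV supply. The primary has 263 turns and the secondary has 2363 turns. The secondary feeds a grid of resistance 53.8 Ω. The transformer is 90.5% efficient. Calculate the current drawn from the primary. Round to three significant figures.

V_s = 13800 × 2363/263 = 123990 V.
I_s = V_s/R = 123990/53.8 = 2304.6 A.
P_out = V_s I_s = 123990 × 2304.6 = 2.8575×10^8 W.
P_in = P_out/η = 2.8575×10^8/0.905 = 3.1575×10^8 W.
I_p = P_in/V_p = 3.1575×10^8/13800 = 22900 A.

I_p ≈ 22900 A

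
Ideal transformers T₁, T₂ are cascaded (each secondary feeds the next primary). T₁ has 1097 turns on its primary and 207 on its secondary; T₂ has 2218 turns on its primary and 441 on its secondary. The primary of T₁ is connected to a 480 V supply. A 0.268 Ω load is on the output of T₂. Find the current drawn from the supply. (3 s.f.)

After T₁: V = 480.00 × 207/1097 = 90.574 V.
After T₂: V = 90.574 × 441/2218 = 18.009 V.
I_load = 18.009/0.268 = 67.197 A, so P_out = 18.009 × 67.197 = 1210.1 W.
All ideal ⇒ P_in = P_out, so I_supply = 1210.1/480 = 2.52 A.

I_supply ≈ 2.52 A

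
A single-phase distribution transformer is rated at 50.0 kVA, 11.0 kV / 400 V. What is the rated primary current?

I_p ≈ 4.55 A

I_p = S/V_p = 50000/11000 = 4.55 A.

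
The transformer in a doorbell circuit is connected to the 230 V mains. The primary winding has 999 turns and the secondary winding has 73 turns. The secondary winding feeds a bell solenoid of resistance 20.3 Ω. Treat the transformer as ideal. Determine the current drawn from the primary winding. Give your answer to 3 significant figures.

I_p ≈ 0.0605 A

V_s = V_p × N_s/N_p = 230 × 73/999 = 16.807 V.
I_s = V_s/R = 16.807/20.3 = 0.82792 A.
For an ideal transformer I_p N_p = I_s N_s, so I_p = 0.82792 × 73/999 = 0.0605 A.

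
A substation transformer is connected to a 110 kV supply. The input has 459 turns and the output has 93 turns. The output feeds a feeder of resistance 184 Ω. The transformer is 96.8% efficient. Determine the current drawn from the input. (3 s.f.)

I_in ≈ 25.4 A

V_out = 110000 × 93/459 = 22288 V.
I_out = V_out/R = 22288/184 = 121.13 A.
P_out = V_out I_out = 22288 × 121.13 = 2.6997×10^6 W.
P_in = P_out/η = 2.6997×10^6/0.968 = 2.7889×10^6 W.
I_in = P_in/V_in = 2.7889×10^6/110000 = 25.4 A.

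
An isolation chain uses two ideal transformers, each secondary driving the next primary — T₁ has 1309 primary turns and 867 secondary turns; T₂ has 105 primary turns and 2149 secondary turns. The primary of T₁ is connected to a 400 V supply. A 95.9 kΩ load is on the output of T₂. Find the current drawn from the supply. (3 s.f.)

I_supply ≈ 0.766 A

After T₁: V = 400.00 × 867/1309 = 264.94 V.
After T₂: V = 264.94 × 2149/105 = 5422.3 V.
I_load = 5422.3/95900 = 0.056542 A, so P_out = 5422.3 × 0.056542 = 306.59 W.
All ideal ⇒ P_in = P_out, so I_supply = 306.59/400 = 0.766 A.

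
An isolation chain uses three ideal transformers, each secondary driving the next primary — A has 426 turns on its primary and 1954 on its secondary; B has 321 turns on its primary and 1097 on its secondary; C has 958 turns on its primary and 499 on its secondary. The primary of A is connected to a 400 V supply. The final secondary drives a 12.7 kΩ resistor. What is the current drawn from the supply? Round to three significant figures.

Secondary of A: V = 400.00 × 1954/426 = 1834.7 V.
Secondary of B: V = 1834.7 × 1097/321 = 6270.1 V.
Secondary of C: V = 6270.1 × 499/958 = 3266.0 V.
I_load = 3266.0/12700 = 0.25716 A, so P_out = 3266.0 × 0.25716 = 839.88 W.
All ideal ⇒ P_in = P_out, so I_supply = 839.88/400 = 2.10 A.

I_supply ≈ 2.10 A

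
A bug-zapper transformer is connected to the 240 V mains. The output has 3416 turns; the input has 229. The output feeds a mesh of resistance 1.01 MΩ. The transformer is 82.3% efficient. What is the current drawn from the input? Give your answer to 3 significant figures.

V_out = 240 × 3416/229 = 3580.1 V.
I_out = V_out/R = 3580.1/(1.01×10^6) = 0.0035446 A.
P_out = V_out I_out = 3580.1 × 0.0035446 = 12.690 W.
P_in = P_out/η = 12.690/0.823 = 15.419 W.
I_in = P_in/V_in = 15.419/240 = 0.0642 A.

I_in ≈ 0.0642 A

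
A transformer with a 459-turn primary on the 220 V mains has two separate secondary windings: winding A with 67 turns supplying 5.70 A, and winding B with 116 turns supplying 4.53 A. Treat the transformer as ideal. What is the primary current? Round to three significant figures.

V_A = 220 × 67/459 = 32.113 V; V_B = 220 × 116/459 = 55.599 V.
P_out = V_A I_A + V_B I_B = 32.113×5.70 + 55.599×4.53 = 183.05 + 251.86 = 434.91 W.
Ideal ⇒ P_in = P_out, so I_p = P_out/V_p = 434.91/220 = 1.98 A.

I_p ≈ 1.98 A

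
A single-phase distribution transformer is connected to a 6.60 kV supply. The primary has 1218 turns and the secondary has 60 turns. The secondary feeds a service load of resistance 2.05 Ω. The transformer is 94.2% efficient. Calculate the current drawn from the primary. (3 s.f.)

I_p ≈ 8.29 A

V_s = 6600 × 60/1218 = 325.12 V.
I_s = V_s/R = 325.12/2.05 = 158.60 A.
P_out = V_s I_s = 325.12 × 158.60 = 51563 W.
P_in = P_out/η = 51563/0.942 = 54738 W.
I_p = P_in/V_p = 54738/6600 = 8.29 A.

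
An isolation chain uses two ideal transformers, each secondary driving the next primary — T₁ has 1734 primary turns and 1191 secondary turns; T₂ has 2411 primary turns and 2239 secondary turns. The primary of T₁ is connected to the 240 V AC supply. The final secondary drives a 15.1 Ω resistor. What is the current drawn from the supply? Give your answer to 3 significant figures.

I_supply ≈ 6.47 A

After T₁: V = 240.00 × 1191/1734 = 164.84 V.
After T₂: V = 164.84 × 2239/2411 = 153.08 V.
I_load = 153.08/15.1 = 10.138 A, so P_out = 153.08 × 10.138 = 1552.0 W.
All ideal ⇒ P_in = P_out, so I_supply = 1552.0/240 = 6.47 A.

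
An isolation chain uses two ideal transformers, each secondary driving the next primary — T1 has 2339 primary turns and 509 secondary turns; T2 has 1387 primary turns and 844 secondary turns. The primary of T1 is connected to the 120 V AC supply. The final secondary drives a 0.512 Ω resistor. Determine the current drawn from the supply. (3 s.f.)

I_supply ≈ 4.11 A

Secondary of T1: V = 120.00 × 509/2339 = 26.114 V.
Secondary of T2: V = 26.114 × 844/1387 = 15.890 V.
I_load = 15.890/0.512 = 31.036 A, so P_out = 15.890 × 31.036 = 493.17 W.
All ideal ⇒ P_in = P_out, so I_supply = 493.17/120 = 4.11 A.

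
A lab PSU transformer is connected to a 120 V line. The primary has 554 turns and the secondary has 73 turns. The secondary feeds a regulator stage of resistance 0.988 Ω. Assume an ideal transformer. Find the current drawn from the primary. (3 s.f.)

I_p ≈ 2.11 A

V_s = V_p × N_s/N_p = 120 × 73/554 = 15.812 V.
I_s = V_s/R = 15.812/0.988 = 16.004 A.
For an ideal transformer I_p N_p = I_s N_s, so I_p = 16.004 × 73/554 = 2.11 A.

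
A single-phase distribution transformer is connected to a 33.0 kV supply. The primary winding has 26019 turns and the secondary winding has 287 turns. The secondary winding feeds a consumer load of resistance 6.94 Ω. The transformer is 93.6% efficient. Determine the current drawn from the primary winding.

V_s = 33000 × 287/26019 = 364.00 V.
I_s = V_s/R = 364.00/6.94 = 52.450 A.
P_out = V_s I_s = 364.00 × 52.450 = 19092 W.
P_in = P_out/η = 19092/0.936 = 20397 W.
I_p = P_in/V_p = 20397/33000 = 0.618 A.

I_p ≈ 0.618 A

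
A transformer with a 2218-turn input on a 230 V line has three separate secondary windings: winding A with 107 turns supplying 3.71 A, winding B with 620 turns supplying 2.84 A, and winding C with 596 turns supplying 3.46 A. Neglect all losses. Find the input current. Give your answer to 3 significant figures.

V_A = 230 × 107/2218 = 11.096 V; V_B = 230 × 620/2218 = 64.292 V; V_C = 230 × 596/2218 = 61.803 V.
P_out = V_A I_A + V_B I_B + V_C I_C = 11.096×3.71 + 64.292×2.84 + 61.803×3.46 = 41.165 + 182.59 + 213.84 = 437.59 W.
Ideal ⇒ P_in = P_out, so I_in = P_out/V_in = 437.59/230 = 1.90 A.

I_in ≈ 1.90 A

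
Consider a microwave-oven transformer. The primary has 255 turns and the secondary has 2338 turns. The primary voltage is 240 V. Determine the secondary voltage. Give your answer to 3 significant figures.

V_s/V_p = N_s/N_p, so V_s = 240 × 2338/255 = 2200 V.

V_s ≈ 2200 V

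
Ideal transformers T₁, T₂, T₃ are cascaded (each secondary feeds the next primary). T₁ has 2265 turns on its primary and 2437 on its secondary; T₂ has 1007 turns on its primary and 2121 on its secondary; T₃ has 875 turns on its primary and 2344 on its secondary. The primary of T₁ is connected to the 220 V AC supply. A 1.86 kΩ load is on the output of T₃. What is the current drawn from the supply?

Secondary of T₁: V = 220.00 × 2437/2265 = 236.71 V.
Secondary of T₂: V = 236.71 × 2121/1007 = 498.56 V.
Secondary of T₃: V = 498.56 × 2344/875 = 1335.6 V.
I_load = 1335.6/1860 = 0.71806 A, so P_out = 1335.6 × 0.71806 = 959.02 W.
All ideal ⇒ P_in = P_out, so I_supply = 959.02/220 = 4.36 A.

I_supply ≈ 4.36 A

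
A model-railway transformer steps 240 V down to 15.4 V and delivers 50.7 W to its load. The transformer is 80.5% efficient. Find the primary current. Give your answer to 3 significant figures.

I_p ≈ 0.262 A

P_in = P_out/η = 50.7/0.805 = 62.981 W.
I_p = P_in/V_p = 62.981/240 = 0.262 A.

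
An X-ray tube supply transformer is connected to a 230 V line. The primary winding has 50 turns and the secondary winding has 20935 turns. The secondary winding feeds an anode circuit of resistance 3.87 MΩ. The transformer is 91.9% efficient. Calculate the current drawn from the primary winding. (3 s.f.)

V_s = 230 × 20935/50 = 96301 V.
I_s = V_s/R = 96301/(3.87×10^6) = 0.024884 A.
P_out = V_s I_s = 96301 × 0.024884 = 2396.4 W.
P_in = P_out/η = 2396.4/0.919 = 2607.6 W.
I_p = P_in/V_p = 2607.6/230 = 11.3 A.

I_p ≈ 11.3 A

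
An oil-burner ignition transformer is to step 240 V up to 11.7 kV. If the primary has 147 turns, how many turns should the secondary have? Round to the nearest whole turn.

N_s = 7166 turns

N_s/N_p = V_s/V_p, so N_s = 147 × 11700/240 = 7166.2 ≈ 7166 turns.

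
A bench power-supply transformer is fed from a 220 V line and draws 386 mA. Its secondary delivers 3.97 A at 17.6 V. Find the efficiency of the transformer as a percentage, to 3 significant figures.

P_in = 220 × 0.386 = 84.9200 W.
P_out = 17.6 × 3.97 = 69.8720 W.
η = P_out/P_in = 69.8720/84.9200 = 0.823.

η ≈ 82.3%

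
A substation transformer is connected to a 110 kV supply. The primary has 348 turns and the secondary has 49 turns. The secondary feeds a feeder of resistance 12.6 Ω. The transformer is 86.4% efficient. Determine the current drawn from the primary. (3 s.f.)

V_s = 110000 × 49/348 = 15489 V.
I_s = V_s/R = 15489/12.6 = 1229.2 A.
P_out = V_s I_s = 15489 × 1229.2 = 1.9039×10^7 W.
P_in = P_out/η = 1.9039×10^7/0.864 = 2.2036×10^7 W.
I_p = P_in/V_p = 2.2036×10^7/110000 = 200 A.

I_p ≈ 200 A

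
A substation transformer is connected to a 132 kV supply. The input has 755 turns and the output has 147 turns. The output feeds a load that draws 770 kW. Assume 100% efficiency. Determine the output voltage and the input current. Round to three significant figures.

V_out = V_in × N_out/N_in = 132000 × 147/755 = 25701 V.
I_out = P/V_out = 770000/25701 = 29.960 A.
I_in = I_out × N_out/N_in = 29.960 × 147/755 = 5.83 A.

V_out ≈ 25700 V, I_in ≈ 5.83 A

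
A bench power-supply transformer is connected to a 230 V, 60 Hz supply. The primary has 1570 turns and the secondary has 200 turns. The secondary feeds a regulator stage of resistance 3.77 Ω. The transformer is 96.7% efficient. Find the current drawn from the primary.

I_p ≈ 1.02 A

V_s = 230 × 200/1570 = 29.299 V.
I_s = V_s/R = 29.299/3.77 = 7.7717 A.
P_out = V_s I_s = 29.299 × 7.7717 = 227.71 W.
P_in = P_out/η = 227.71/0.967 = 235.48 W.
I_p = P_in/V_p = 235.48/230 = 1.02 A.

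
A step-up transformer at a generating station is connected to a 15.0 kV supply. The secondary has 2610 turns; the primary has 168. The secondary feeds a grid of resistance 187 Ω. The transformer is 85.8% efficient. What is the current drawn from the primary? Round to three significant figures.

I_p ≈ 22600 A

V_s = 15000 × 2610/168 = 233040 V.
I_s = V_s/R = 233040/187 = 1246.2 A.
P_out = V_s I_s = 233040 × 1246.2 = 2.9040×10^8 W.
P_in = P_out/η = 2.9040×10^8/0.858 = 3.3847×10^8 W.
I_p = P_in/V_p = 3.3847×10^8/15000 = 22600 A.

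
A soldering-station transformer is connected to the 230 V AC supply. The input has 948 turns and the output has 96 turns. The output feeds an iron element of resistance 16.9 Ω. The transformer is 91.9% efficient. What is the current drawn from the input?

V_out = 230 × 96/948 = 23.291 V.
I_out = V_out/R = 23.291/16.9 = 1.3782 A.
P_out = V_out I_out = 23.291 × 1.3782 = 32.099 W.
P_in = P_out/η = 32.099/0.919 = 34.928 W.
I_in = P_in/V_in = 34.928/230 = 0.152 A.

I_in ≈ 0.152 A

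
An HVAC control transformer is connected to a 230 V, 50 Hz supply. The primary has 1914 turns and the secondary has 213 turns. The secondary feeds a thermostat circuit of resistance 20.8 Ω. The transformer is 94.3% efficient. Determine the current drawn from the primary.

I_p ≈ 0.145 A

V_s = 230 × 213/1914 = 25.596 V.
I_s = V_s/R = 25.596/20.8 = 1.2306 A.
P_out = V_s I_s = 25.596 × 1.2306 = 31.497 W.
P_in = P_out/η = 31.497/0.943 = 33.401 W.
I_p = P_in/V_p = 33.401/230 = 0.145 A.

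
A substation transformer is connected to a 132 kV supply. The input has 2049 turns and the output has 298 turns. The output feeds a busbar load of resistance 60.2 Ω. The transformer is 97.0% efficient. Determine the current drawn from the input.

I_in ≈ 47.8 A

V_out = 132000 × 298/2049 = 19198 V.
I_out = V_out/R = 19198/60.2 = 318.90 A.
P_out = V_out I_out = 19198 × 318.90 = 6.1221×10^6 W.
P_in = P_out/η = 6.1221×10^6/0.970 = 6.3114×10^6 W.
I_in = P_in/V_in = 6.3114×10^6/132000 = 47.8 A.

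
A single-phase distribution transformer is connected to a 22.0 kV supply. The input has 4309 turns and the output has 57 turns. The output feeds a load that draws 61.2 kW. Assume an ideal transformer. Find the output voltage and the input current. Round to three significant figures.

V_out = V_in × N_out/N_in = 22000 × 57/4309 = 291.02 V.
I_out = P/V_out = 61200/291.02 = 210.30 A.
I_in = I_out × N_out/N_in = 210.30 × 57/4309 = 2.78 A.

V_out ≈ 291 V, I_in ≈ 2.78 A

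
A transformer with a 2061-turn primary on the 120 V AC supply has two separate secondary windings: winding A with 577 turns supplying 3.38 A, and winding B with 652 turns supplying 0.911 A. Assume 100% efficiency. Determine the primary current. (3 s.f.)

I_p ≈ 1.23 A

V_A = 120 × 577/2061 = 33.595 V; V_B = 120 × 652/2061 = 37.962 V.
P_out = V_A I_A + V_B I_B = 33.595×3.38 + 37.962×0.911 = 113.55 + 34.584 = 148.14 W.
Ideal ⇒ P_in = P_out, so I_p = P_out/V_p = 148.14/120 = 1.23 A.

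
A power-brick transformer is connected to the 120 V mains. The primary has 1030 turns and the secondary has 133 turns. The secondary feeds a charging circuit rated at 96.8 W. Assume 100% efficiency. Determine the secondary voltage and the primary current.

V_s ≈ 15.5 V, I_p ≈ 0.807 A

V_s = V_p × N_s/N_p = 120 × 133/1030 = 15.495 V.
I_s = P/V_s = 96.8/15.495 = 6.2471 A.
I_p = I_s × N_s/N_p = 6.2471 × 133/1030 = 0.807 A.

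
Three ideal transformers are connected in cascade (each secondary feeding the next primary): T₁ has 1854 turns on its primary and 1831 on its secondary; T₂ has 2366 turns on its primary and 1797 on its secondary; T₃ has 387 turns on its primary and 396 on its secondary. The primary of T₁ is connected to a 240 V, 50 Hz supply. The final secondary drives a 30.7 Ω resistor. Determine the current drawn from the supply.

I_supply ≈ 4.61 A

Secondary of T₁: V = 240.00 × 1831/1854 = 237.02 V.
Secondary of T₂: V = 237.02 × 1797/2366 = 180.02 V.
Secondary of T₃: V = 180.02 × 396/387 = 184.21 V.
I_load = 184.21/30.7 = 6.0002 A, so P_out = 184.21 × 6.0002 = 1105.3 W.
All ideal ⇒ P_in = P_out, so I_supply = 1105.3/240 = 4.61 A.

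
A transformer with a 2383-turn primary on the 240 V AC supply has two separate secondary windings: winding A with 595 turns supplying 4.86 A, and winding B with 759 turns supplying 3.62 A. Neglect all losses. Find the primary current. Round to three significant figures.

V_A = 240 × 595/2383 = 59.924 V; V_B = 240 × 759/2383 = 76.441 V.
P_out = V_A I_A + V_B I_B = 59.924×4.86 + 76.441×3.62 = 291.23 + 276.72 = 567.95 W.
Ideal ⇒ P_in = P_out, so I_p = P_out/V_p = 567.95/240 = 2.37 A.

I_p ≈ 2.37 A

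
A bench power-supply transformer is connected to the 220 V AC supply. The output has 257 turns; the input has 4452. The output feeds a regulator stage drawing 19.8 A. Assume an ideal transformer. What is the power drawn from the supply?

I_in = I_out × N_out/N_in = 19.8 × 257/4452 = 1.1430 A.
P = V_in I_in = 220 × 1.1430 = 251 W.

P ≈ 251 W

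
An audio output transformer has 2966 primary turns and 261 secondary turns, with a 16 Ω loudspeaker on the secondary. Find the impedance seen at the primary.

Z_p ≈ 2070 Ω

Z_p = (N_p/N_s)² × Z_s = (2966/261)² × 16 = 2070 Ω.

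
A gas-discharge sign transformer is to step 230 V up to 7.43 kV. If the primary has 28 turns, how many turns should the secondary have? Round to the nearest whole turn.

N_s = 905 turns

N_s/N_p = V_s/V_p, so N_s = 28 × 7430/230 = 904.5 ≈ 905 turns.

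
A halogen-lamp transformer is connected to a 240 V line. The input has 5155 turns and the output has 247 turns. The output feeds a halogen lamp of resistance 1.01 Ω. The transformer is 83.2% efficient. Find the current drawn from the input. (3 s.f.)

I_in ≈ 0.656 A

V_out = 240 × 247/5155 = 11.500 V.
I_out = V_out/R = 11.500/1.01 = 11.386 A.
P_out = V_out I_out = 11.500 × 11.386 = 130.93 W.
P_in = P_out/η = 130.93/0.832 = 157.37 W.
I_in = P_in/V_in = 157.37/240 = 0.656 A.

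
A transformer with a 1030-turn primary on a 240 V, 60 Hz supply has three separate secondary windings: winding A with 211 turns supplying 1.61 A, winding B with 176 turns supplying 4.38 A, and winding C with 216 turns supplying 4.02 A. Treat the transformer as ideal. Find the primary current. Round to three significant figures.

I_p ≈ 1.92 A

V_A = 240 × 211/1030 = 49.165 V; V_B = 240 × 176/1030 = 41.010 V; V_C = 240 × 216/1030 = 50.330 V.
P_out = V_A I_A + V_B I_B + V_C I_C = 49.165×1.61 + 41.010×4.38 + 50.330×4.02 = 79.156 + 179.62 + 202.33 = 461.11 W.
Ideal ⇒ P_in = P_out, so I_p = P_out/V_p = 461.11/240 = 1.92 A.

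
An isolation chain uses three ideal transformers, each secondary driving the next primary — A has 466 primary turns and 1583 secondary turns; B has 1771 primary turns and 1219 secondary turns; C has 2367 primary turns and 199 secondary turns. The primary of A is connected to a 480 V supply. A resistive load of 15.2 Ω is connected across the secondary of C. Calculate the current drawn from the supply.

Secondary of A: V = 480.00 × 1583/466 = 1630.6 V.
Secondary of B: V = 1630.6 × 1219/1771 = 1122.3 V.
Secondary of C: V = 1122.3 × 199/2367 = 94.357 V.
I_load = 94.357/15.2 = 6.2077 A, so P_out = 94.357 × 6.2077 = 585.75 W.
All ideal ⇒ P_in = P_out, so I_supply = 585.75/480 = 1.22 A.

I_supply ≈ 1.22 A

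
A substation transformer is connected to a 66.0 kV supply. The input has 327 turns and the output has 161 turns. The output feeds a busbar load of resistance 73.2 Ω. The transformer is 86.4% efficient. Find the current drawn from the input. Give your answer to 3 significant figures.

V_out = 66000 × 161/327 = 32495 V.
I_out = V_out/R = 32495/73.2 = 443.93 A.
P_out = V_out I_out = 32495 × 443.93 = 1.4426×10^7 W.
P_in = P_out/η = 1.4426×10^7/0.864 = 1.6696×10^7 W.
I_in = P_in/V_in = 1.6696×10^7/66000 = 253 A.

I_in ≈ 253 A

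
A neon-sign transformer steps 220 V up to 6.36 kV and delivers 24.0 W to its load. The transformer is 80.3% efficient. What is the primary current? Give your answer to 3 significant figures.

I_p ≈ 0.136 A

P_in = P_out/η = 24.0/0.803 = 29.888 W.
I_p = P_in/V_p = 29.888/220 = 0.136 A.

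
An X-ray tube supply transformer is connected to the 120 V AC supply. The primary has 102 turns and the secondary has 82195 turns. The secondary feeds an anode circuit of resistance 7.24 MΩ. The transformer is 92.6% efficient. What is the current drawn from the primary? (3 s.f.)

V_s = 120 × 82195/102 = 96700 V.
I_s = V_s/R = 96700/(7.24×10^6) = 0.013356 A.
P_out = V_s I_s = 96700 × 0.013356 = 1291.6 W.
P_in = P_out/η = 1291.6/0.926 = 1394.8 W.
I_p = P_in/V_p = 1394.8/120 = 11.6 A.

I_p ≈ 11.6 A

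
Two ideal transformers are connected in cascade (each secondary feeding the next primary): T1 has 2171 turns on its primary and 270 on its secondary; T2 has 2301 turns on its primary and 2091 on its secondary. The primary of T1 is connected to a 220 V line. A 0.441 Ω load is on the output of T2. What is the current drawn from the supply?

I_supply ≈ 6.37 A

Secondary of T1: V = 220.00 × 270/2171 = 27.361 V.
Secondary of T2: V = 27.361 × 2091/2301 = 24.864 V.
I_load = 24.864/0.441 = 56.380 A, so P_out = 24.864 × 56.380 = 1401.8 W.
All ideal ⇒ P_in = P_out, so I_supply = 1401.8/220 = 6.37 A.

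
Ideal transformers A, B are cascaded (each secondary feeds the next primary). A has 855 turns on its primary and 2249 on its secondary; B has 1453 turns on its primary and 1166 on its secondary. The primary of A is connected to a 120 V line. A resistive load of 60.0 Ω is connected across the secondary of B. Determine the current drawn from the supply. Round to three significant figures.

I_supply ≈ 8.91 A

After A: V = 120.00 × 2249/855 = 315.65 V.
After B: V = 315.65 × 1166/1453 = 253.30 V.
I_load = 253.30/60.0 = 4.2217 A, so P_out = 253.30 × 4.2217 = 1069.4 W.
All ideal ⇒ P_in = P_out, so I_supply = 1069.4/120 = 8.91 A.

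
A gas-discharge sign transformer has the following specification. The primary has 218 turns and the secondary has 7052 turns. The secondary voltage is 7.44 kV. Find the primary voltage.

V_p ≈ 230 V

V_p/V_s = N_p/N_s, so V_p = 7440 × 218/7052 = 230 V.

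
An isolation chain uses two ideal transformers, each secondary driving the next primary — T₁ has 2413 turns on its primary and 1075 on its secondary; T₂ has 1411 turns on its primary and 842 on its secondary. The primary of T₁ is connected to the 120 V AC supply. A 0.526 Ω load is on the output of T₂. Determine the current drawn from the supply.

I_supply ≈ 16.1 A

After T₁: V = 120.00 × 1075/2413 = 53.460 V.
After T₂: V = 53.460 × 842/1411 = 31.902 V.
I_load = 31.902/0.526 = 60.650 A, so P_out = 31.902 × 60.650 = 1934.9 W.
All ideal ⇒ P_in = P_out, so I_supply = 1934.9/120 = 16.1 A.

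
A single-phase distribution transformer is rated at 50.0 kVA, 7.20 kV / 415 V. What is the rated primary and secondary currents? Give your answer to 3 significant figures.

I_p = S/V_p = 50000/7200 = 6.94 A.
I_s = S/V_s = 50000/415 = 120 A.

I_p ≈ 6.94 A, I_s ≈ 120 A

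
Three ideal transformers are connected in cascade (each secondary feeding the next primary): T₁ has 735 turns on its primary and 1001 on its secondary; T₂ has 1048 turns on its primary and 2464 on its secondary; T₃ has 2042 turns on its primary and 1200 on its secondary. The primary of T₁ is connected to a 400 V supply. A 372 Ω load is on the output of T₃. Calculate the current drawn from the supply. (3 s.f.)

I_supply ≈ 3.81 A

Secondary of T₁: V = 400.00 × 1001/735 = 544.76 V.
Secondary of T₂: V = 544.76 × 2464/1048 = 1280.8 V.
Secondary of T₃: V = 1280.8 × 1200/2042 = 752.68 V.
I_load = 752.68/372 = 2.0233 A, so P_out = 752.68 × 2.0233 = 1522.9 W.
All ideal ⇒ P_in = P_out, so I_supply = 1522.9/400 = 3.81 A.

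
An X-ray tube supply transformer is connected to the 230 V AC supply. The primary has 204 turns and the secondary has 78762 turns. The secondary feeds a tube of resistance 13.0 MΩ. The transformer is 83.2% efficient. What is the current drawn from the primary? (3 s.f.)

V_s = 230 × 78762/204 = 88800 V.
I_s = V_s/R = 88800/(1.30×10^7) = 0.0068308 A.
P_out = V_s I_s = 88800 × 0.0068308 = 606.58 W.
P_in = P_out/η = 606.58/0.832 = 729.06 W.
I_p = P_in/V_p = 729.06/230 = 3.17 A.

I_p ≈ 3.17 A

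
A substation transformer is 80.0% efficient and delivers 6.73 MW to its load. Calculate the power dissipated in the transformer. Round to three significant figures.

P_loss ≈ 1.68×10^6 W

P_in = P_out/η = 6.73×10^6/0.800 = 8.41250×10^6 W.
P_loss = P_in − P_out = 8.41250×10^6 − 6.73×10^6 = 1.68×10^6 W.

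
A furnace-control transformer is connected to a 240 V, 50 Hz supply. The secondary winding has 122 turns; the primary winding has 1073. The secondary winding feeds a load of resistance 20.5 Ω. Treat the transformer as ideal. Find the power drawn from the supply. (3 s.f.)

V_s = V_p × N_s/N_p = 240 × 122/1073 = 27.288 V.
I_s = V_s/R = 27.288/20.5 = 1.3311 A.
I_p = I_s × N_s/N_p = 1.3311 × 122/1073 = 0.15135 A.
P = V_p I_p = 240 × 0.15135 = 36.3 W.

P ≈ 36.3 W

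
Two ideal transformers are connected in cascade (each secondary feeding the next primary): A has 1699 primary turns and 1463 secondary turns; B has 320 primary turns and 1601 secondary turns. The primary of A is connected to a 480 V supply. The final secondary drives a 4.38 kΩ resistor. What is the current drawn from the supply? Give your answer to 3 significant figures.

I_supply ≈ 2.03 A

After A: V = 480.00 × 1463/1699 = 413.33 V.
After B: V = 413.33 × 1601/320 = 2067.9 V.
I_load = 2067.9/4380 = 0.47213 A, so P_out = 2067.9 × 0.47213 = 976.32 W.
All ideal ⇒ P_in = P_out, so I_supply = 976.32/480 = 2.03 A.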